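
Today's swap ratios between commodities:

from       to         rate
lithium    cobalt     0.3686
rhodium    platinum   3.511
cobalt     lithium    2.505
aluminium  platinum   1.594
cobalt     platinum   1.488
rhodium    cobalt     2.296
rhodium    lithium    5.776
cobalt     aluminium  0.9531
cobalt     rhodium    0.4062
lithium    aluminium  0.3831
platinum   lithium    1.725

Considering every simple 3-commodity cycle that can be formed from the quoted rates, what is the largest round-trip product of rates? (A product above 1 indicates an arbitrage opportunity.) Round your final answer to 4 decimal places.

1.0534

platinum→lithium→aluminium→platinum: 1.725 × 0.3831 × 1.594 = 1.05339
platinum→lithium→cobalt→platinum: 1.725 × 0.3686 × 1.488 = 0.94612
rhodium→lithium→cobalt→rhodium: 5.776 × 0.3686 × 0.4062 = 0.86481
Maximum is platinum→lithium→aluminium→platinum at 1.0534; arbitrage exists.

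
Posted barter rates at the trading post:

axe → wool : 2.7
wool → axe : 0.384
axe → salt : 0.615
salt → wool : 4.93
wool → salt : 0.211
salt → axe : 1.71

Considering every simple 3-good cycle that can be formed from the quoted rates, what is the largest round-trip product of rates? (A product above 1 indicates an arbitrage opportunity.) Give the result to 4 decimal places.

wool→axe→salt→wool: 0.384 × 0.615 × 4.93 = 1.16427
wool→salt→axe→wool: 0.211 × 1.71 × 2.7 = 0.97419
Maximum is wool→axe→salt→wool at 1.1643; arbitrage exists.

1.1643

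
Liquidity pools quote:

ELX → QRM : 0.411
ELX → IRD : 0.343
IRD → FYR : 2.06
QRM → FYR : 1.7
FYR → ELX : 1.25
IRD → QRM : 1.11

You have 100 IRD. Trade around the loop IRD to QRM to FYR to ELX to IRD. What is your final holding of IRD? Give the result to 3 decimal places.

100 IRD × 1.11 = 111 QRM
111 QRM × 1.7 = 188.7 FYR
188.7 FYR × 1.25 = 235.875 ELX
235.875 ELX × 0.343 = 80.905125 IRD

80.905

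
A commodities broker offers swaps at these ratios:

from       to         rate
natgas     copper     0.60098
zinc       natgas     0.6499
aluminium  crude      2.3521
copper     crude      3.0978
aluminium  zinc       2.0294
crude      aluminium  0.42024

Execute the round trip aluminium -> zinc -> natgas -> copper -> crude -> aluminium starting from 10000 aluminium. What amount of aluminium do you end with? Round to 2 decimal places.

10000 aluminium × 2.0294 = 20294 zinc
20294 zinc × 0.6499 = 13189.0706 natgas
13189.0706 natgas × 0.60098 = 7926.367649188 copper
7926.367649188 copper × 3.0978 = 24554.3017036545864 crude
24554.3017036545864 crude × 0.42024 = 10318.699747943803388736 aluminium

10318.70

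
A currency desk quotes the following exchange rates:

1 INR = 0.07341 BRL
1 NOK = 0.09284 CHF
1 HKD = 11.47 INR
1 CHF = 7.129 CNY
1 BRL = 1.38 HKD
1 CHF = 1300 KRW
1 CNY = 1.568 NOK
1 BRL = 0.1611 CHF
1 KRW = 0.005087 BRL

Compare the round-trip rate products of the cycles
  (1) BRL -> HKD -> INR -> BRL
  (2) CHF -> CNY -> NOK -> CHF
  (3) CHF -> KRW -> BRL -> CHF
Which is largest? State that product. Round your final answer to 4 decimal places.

1.1620

(1) 1.38 × 11.47 × 0.07341 = 1.16198
(2) 7.129 × 1.568 × 0.09284 = 1.03779
(3) 1300 × 0.005087 × 0.1611 = 1.06537
Highest is cycle (1) at 1.1620 (>1, arbitrage).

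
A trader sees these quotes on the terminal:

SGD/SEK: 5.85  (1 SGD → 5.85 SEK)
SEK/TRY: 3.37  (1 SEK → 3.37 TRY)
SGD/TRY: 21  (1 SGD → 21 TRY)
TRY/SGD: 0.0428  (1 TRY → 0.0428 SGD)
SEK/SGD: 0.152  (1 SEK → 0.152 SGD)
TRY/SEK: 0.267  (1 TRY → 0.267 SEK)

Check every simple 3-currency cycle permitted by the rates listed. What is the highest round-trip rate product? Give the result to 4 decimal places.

0.8523

SEK→SGD→TRY→SEK: 0.152 × 21 × 0.267 = 0.85226
SEK→TRY→SGD→SEK: 3.37 × 0.0428 × 5.85 = 0.84378
Maximum is SEK→SGD→TRY→SEK at 0.8523; no arbitrage — every cycle loses value.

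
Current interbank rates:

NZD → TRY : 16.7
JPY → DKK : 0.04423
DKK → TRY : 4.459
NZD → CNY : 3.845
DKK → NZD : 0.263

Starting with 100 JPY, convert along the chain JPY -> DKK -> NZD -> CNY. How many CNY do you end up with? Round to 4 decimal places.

4.4727

100 JPY × 0.04423 = 4.423 DKK
4.423 DKK × 0.263 = 1.163249 NZD
1.163249 NZD × 3.845 = 4.472692405 CNY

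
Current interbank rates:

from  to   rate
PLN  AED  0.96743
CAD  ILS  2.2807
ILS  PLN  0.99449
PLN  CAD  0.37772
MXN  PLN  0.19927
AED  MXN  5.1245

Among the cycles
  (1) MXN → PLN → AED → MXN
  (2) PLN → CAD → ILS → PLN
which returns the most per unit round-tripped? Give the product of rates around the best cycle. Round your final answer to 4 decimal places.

(1) 0.19927 × 0.96743 × 5.1245 = 0.98790
(2) 0.37772 × 2.2807 × 0.99449 = 0.85672
Highest is cycle (1) at 0.9879 (≤1, no arbitrage).

0.9879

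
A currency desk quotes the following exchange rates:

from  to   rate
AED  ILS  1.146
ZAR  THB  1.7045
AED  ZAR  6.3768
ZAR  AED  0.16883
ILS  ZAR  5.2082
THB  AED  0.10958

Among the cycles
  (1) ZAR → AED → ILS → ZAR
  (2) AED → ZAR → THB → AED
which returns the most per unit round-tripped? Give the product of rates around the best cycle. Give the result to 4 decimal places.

1.1911

(1) 0.16883 × 1.146 × 5.2082 = 1.00768
(2) 6.3768 × 1.7045 × 0.10958 = 1.19105
Highest is cycle (2) at 1.1911 (>1, arbitrage).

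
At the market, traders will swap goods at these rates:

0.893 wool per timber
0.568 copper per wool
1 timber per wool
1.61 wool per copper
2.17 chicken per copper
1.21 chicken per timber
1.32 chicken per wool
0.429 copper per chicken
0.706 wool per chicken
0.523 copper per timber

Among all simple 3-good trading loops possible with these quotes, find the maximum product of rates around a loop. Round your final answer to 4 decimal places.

0.9117

chicken→copper→wool→chicken: 0.429 × 1.61 × 1.32 = 0.91171
chicken→wool→copper→chicken: 0.706 × 0.568 × 2.17 = 0.87019
chicken→wool→timber→chicken: 0.706 × 1 × 1.21 = 0.85426
copper→wool→timber→copper: 1.61 × 1 × 0.523 = 0.84203
Maximum is chicken→copper→wool→chicken at 0.9117; no arbitrage — every cycle loses value.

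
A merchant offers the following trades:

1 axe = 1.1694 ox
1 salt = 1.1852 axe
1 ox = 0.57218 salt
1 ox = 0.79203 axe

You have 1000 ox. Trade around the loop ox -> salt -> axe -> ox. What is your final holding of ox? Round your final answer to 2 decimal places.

1000 ox × 0.57218 = 572.18 salt
572.18 salt × 1.1852 = 678.147736 axe
678.147736 axe × 1.1694 = 793.0259624784 ox

793.03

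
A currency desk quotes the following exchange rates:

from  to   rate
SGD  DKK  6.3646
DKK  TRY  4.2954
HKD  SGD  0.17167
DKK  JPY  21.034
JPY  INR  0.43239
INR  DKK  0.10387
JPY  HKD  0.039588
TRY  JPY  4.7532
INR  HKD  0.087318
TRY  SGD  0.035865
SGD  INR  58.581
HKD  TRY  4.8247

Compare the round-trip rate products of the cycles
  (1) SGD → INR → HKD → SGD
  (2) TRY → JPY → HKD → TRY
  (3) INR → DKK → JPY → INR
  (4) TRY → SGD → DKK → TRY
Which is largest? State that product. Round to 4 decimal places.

0.9805

(1) 58.581 × 0.087318 × 0.17167 = 0.87812
(2) 4.7532 × 0.039588 × 4.8247 = 0.90786
(3) 0.10387 × 21.034 × 0.43239 = 0.94469
(4) 0.035865 × 6.3646 × 4.2954 = 0.98050
Highest is cycle (4) at 0.9805 (≤1, no arbitrage).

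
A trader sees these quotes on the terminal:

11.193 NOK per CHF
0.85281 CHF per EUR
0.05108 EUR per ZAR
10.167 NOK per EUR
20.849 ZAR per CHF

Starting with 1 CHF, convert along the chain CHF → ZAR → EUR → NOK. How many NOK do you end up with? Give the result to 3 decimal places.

1 CHF × 20.849 = 20.849 ZAR
20.849 ZAR × 0.05108 = 1.06496692 EUR
1.06496692 EUR × 10.167 = 10.82751867564 NOK

10.828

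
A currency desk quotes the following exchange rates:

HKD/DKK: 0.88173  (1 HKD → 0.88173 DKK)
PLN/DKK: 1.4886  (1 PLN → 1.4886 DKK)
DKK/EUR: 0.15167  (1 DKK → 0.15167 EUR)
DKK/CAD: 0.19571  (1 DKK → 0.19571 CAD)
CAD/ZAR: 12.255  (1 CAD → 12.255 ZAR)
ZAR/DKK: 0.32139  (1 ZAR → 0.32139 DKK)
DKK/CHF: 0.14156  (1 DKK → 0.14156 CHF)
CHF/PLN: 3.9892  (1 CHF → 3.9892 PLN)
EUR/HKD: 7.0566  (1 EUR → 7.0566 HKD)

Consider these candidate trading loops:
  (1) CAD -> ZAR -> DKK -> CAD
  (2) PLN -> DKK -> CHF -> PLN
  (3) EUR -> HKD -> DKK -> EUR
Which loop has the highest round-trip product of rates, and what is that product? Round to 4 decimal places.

(1) 12.255 × 0.32139 × 0.19571 = 0.77083
(2) 1.4886 × 0.14156 × 3.9892 = 0.84063
(3) 7.0566 × 0.88173 × 0.15167 = 0.94369
Highest is cycle (3) at 0.9437 (≤1, no arbitrage).

0.9437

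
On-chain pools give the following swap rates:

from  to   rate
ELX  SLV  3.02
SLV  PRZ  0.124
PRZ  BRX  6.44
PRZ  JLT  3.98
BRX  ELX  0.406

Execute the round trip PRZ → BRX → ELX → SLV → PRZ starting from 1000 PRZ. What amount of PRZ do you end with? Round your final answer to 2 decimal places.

979.13

1000 PRZ × 6.44 = 6440 BRX
6440 BRX × 0.406 = 2614.64 ELX
2614.64 ELX × 3.02 = 7896.2128 SLV
7896.2128 SLV × 0.124 = 979.1303872 PRZ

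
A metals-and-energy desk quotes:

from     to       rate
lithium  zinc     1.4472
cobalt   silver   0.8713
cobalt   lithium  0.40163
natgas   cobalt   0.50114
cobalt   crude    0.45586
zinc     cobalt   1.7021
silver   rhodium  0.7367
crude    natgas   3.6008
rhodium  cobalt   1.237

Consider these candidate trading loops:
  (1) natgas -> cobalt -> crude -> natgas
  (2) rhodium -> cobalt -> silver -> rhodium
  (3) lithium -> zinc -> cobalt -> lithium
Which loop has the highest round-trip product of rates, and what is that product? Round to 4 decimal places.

0.9893

(1) 0.50114 × 0.45586 × 3.6008 = 0.82260
(2) 1.237 × 0.8713 × 0.7367 = 0.79401
(3) 1.4472 × 1.7021 × 0.40163 = 0.98933
Highest is cycle (3) at 0.9893 (≤1, no arbitrage).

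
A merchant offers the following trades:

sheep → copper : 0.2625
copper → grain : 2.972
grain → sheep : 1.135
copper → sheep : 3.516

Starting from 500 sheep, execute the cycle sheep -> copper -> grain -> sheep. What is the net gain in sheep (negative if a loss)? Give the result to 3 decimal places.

-57.265

500 sheep × 0.2625 = 131.25 copper
131.25 copper × 2.972 = 390.075 grain
390.075 grain × 1.135 = 442.735125 sheep
Net change: 442.735125 − 500 = -57.264875 sheep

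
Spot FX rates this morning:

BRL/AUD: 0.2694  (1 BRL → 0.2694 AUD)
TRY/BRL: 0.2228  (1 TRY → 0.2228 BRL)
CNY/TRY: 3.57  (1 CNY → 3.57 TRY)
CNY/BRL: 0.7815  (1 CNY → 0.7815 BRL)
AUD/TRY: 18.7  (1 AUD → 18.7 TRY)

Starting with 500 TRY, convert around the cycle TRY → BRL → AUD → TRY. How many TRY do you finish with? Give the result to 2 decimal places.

500 TRY × 0.2228 = 111.4 BRL
111.4 BRL × 0.2694 = 30.01116 AUD
30.01116 AUD × 18.7 = 561.208692 TRY

561.21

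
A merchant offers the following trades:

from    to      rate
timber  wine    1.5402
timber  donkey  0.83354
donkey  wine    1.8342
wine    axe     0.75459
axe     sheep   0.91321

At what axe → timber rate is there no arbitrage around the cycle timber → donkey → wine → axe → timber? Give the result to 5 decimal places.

Known legs of the cycle: 0.83354 × 1.8342 × 0.75459 = 1.15367685592212
For no arbitrage the full-cycle product must be 1, so the missing rate is 1 / 1.15367685592212 ≈ 0.8667938.

0.86679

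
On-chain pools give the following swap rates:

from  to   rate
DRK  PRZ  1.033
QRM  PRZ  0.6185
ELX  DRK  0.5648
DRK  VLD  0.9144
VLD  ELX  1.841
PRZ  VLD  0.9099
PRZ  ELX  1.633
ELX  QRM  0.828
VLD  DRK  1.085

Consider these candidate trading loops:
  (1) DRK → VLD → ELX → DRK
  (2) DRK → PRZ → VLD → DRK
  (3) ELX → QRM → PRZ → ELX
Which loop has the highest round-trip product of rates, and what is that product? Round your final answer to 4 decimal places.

1.0198

(1) 0.9144 × 1.841 × 0.5648 = 0.95079
(2) 1.033 × 0.9099 × 1.085 = 1.01982
(3) 0.828 × 0.6185 × 1.633 = 0.83629
Highest is cycle (2) at 1.0198 (>1, arbitrage).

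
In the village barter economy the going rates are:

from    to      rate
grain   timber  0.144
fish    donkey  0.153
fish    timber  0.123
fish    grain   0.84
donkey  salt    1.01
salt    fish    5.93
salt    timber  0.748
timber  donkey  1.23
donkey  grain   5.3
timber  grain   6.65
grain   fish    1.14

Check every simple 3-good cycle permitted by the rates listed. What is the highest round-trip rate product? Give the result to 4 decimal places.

0.9387

timber→donkey→grain→timber: 1.23 × 5.3 × 0.144 = 0.93874
timber→grain→fish→timber: 6.65 × 1.14 × 0.123 = 0.93246
timber→donkey→salt→timber: 1.23 × 1.01 × 0.748 = 0.92924
grain→fish→donkey→grain: 1.14 × 0.153 × 5.3 = 0.92443
salt→fish→donkey→salt: 5.93 × 0.153 × 1.01 = 0.91636
Maximum is timber→donkey→grain→timber at 0.9387; no arbitrage — every cycle loses value.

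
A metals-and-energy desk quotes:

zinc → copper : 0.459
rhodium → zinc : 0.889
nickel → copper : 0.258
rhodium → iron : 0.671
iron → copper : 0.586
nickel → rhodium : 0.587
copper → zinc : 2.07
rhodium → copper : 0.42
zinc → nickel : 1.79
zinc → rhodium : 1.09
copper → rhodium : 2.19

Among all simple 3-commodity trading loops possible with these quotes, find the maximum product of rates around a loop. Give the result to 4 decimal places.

0.9560

copper→zinc→nickel→copper: 2.07 × 1.79 × 0.258 = 0.95597
rhodium→copper→zinc→rhodium: 0.42 × 2.07 × 1.09 = 0.94765
rhodium→zinc→nickel→rhodium: 0.889 × 1.79 × 0.587 = 0.93410
rhodium→zinc→copper→rhodium: 0.889 × 0.459 × 2.19 = 0.89363
rhodium→iron→copper→rhodium: 0.671 × 0.586 × 2.19 = 0.86112
Maximum is copper→zinc→nickel→copper at 0.9560; no arbitrage — every cycle loses value.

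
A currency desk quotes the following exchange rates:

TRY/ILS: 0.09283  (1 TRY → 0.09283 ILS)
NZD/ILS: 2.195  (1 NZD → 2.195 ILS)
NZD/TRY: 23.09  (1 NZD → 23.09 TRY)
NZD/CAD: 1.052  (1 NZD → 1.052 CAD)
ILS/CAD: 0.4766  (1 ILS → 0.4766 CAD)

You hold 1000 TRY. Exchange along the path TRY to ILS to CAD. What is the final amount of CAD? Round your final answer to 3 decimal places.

1000 TRY × 0.09283 = 92.83 ILS
92.83 ILS × 0.4766 = 44.242778 CAD

44.243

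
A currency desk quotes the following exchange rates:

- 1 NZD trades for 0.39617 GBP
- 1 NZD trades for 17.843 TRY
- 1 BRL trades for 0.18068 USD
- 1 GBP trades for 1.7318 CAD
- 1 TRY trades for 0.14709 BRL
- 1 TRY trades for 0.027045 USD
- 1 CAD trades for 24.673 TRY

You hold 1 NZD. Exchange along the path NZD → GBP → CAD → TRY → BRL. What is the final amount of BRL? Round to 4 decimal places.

2.4899

1 NZD × 0.39617 = 0.39617 GBP
0.39617 GBP × 1.7318 = 0.686087206 CAD
0.686087206 CAD × 24.673 = 16.927829633638 TRY
16.927829633638 TRY × 0.14709 = 2.48991446081181342 BRL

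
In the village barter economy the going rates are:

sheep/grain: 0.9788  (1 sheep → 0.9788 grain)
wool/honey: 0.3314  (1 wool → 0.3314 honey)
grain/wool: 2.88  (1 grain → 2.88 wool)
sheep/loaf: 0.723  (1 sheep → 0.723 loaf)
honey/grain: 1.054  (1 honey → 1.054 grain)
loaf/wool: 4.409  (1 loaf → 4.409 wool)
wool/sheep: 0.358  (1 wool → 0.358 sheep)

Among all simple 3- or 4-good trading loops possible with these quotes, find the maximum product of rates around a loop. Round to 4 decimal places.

1.1412

sheep→loaf→wool→sheep: 0.723 × 4.409 × 0.358 = 1.14120
sheep→grain→wool→sheep: 0.9788 × 2.88 × 0.358 = 1.00918
wool→honey→grain→wool: 0.3314 × 1.054 × 2.88 = 1.00597
Maximum is sheep→loaf→wool→sheep at 1.1412; arbitrage exists.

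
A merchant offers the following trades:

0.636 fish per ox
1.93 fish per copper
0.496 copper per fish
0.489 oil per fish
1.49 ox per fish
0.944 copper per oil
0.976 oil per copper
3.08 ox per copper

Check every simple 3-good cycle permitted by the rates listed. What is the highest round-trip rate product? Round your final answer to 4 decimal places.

ox→fish→copper→ox: 0.636 × 0.496 × 3.08 = 0.97160
oil→copper→fish→oil: 0.944 × 1.93 × 0.489 = 0.89092
Maximum is ox→fish→copper→ox at 0.9716; no arbitrage — every cycle loses value.

0.9716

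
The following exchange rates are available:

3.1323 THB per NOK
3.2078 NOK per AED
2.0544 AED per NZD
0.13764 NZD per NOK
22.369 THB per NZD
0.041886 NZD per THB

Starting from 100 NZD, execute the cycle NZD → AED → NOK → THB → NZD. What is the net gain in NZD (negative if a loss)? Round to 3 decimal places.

100 NZD × 2.0544 = 205.44 AED
205.44 AED × 3.2078 = 659.010432 NOK
659.010432 NOK × 3.1323 = 2064.2183761536 THB
2064.2183761536 THB × 0.041886 = 86.4618509035696896 NZD
Net change: 86.4618509035696896 − 100 = -13.5381490964303104 NZD

-13.538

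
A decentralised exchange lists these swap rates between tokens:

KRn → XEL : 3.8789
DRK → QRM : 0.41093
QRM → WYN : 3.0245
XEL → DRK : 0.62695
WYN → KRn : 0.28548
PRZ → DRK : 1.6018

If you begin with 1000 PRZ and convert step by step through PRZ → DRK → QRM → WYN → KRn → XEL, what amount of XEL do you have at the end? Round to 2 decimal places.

1000 PRZ × 1.6018 = 1601.8 DRK
1601.8 DRK × 0.41093 = 658.227674 QRM
658.227674 QRM × 3.0245 = 1990.809600013 WYN
1990.809600013 WYN × 0.28548 = 568.33632461171124 KRn
568.33632461171124 KRn × 3.8789 = 2204.519769536366728836 XEL

2204.52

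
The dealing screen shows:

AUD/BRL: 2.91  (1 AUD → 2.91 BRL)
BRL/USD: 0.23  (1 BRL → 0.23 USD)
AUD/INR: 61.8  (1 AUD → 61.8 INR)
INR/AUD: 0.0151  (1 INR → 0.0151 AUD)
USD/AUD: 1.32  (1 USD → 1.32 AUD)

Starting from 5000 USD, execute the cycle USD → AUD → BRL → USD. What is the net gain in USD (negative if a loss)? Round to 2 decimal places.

-582.62

5000 USD × 1.32 = 6600 AUD
6600 AUD × 2.91 = 19206 BRL
19206 BRL × 0.23 = 4417.38 USD
Net change: 4417.38 − 5000 = -582.62 USD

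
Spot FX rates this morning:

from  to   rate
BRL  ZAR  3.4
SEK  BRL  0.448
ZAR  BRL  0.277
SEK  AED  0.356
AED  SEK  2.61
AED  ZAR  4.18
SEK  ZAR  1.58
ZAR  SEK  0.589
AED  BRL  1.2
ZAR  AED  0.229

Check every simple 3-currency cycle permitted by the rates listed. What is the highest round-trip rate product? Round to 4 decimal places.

0.9444

SEK→ZAR→AED→SEK: 1.58 × 0.229 × 2.61 = 0.94435
AED→BRL→ZAR→AED: 1.2 × 3.4 × 0.229 = 0.93432
SEK→BRL→ZAR→SEK: 0.448 × 3.4 × 0.589 = 0.89716
SEK→AED→ZAR→SEK: 0.356 × 4.18 × 0.589 = 0.87648
Maximum is SEK→ZAR→AED→SEK at 0.9444; no arbitrage — every cycle loses value.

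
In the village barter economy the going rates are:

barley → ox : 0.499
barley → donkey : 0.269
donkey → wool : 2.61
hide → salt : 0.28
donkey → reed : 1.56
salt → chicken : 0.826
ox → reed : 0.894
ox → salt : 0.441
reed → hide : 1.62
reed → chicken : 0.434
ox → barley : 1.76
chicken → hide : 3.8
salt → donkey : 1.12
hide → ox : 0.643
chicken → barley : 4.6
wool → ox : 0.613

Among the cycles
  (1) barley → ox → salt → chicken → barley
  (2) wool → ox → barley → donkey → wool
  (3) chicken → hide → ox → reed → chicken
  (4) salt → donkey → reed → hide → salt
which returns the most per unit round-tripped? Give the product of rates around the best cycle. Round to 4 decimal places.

0.9480

(1) 0.499 × 0.441 × 0.826 × 4.6 = 0.83614
(2) 0.613 × 1.76 × 0.269 × 2.61 = 0.75747
(3) 3.8 × 0.643 × 0.894 × 0.434 = 0.94803
(4) 1.12 × 1.56 × 1.62 × 0.28 = 0.79253
Highest is cycle (3) at 0.9480 (≤1, no arbitrage).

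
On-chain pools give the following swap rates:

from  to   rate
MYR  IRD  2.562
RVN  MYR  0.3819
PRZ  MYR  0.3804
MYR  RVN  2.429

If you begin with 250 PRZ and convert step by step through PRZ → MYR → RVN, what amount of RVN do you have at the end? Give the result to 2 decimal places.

250 PRZ × 0.3804 = 95.1 MYR
95.1 MYR × 2.429 = 230.9979 RVN

231.00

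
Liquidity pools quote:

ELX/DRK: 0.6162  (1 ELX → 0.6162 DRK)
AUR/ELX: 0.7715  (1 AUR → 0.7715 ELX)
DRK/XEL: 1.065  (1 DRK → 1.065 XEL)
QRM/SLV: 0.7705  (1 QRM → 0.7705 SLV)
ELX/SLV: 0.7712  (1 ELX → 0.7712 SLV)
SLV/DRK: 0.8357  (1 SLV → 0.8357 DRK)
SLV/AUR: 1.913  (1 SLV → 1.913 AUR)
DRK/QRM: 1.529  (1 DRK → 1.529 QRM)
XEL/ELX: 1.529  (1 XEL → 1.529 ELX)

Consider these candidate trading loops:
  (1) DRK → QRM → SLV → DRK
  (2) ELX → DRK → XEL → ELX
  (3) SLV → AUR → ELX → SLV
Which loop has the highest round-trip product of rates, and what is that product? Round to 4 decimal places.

(1) 1.529 × 0.7705 × 0.8357 = 0.98453
(2) 0.6162 × 1.065 × 1.529 = 1.00341
(3) 1.913 × 0.7715 × 0.7712 = 1.13820
Highest is cycle (3) at 1.1382 (>1, arbitrage).

1.1382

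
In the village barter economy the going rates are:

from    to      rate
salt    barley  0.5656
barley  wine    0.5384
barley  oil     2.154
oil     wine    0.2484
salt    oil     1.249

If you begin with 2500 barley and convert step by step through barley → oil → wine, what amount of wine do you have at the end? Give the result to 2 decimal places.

2500 barley × 2.154 = 5385 oil
5385 oil × 0.2484 = 1337.634 wine

1337.63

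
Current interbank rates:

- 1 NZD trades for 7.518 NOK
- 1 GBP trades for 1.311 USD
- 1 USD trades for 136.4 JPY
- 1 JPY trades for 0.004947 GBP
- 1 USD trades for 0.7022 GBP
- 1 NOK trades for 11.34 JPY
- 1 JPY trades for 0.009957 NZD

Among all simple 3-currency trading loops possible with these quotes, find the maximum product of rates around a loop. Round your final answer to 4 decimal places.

JPY→GBP→USD→JPY: 0.004947 × 1.311 × 136.4 = 0.88462
JPY→NZD→NOK→JPY: 0.009957 × 7.518 × 11.34 = 0.84888
Maximum is JPY→GBP→USD→JPY at 0.8846; no arbitrage — every cycle loses value.

0.8846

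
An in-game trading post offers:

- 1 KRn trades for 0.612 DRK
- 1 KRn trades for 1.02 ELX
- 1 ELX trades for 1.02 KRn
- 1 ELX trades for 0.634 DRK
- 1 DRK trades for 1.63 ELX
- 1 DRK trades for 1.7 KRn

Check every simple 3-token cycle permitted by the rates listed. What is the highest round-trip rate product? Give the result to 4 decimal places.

1.0994

ELX→DRK→KRn→ELX: 0.634 × 1.7 × 1.02 = 1.09936
ELX→KRn→DRK→ELX: 1.02 × 0.612 × 1.63 = 1.01751
Maximum is ELX→DRK→KRn→ELX at 1.0994; arbitrage exists.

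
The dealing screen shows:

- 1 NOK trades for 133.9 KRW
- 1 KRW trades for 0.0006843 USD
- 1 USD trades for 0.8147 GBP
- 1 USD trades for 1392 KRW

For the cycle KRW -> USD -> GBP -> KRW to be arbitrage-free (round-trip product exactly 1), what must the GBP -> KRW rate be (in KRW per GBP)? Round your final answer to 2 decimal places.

Known legs of the cycle: 0.0006843 × 0.8147 = 0.00055749921
For no arbitrage the full-cycle product must be 1, so the missing rate is 1 / 0.00055749921 ≈ 1793.7245.

1793.72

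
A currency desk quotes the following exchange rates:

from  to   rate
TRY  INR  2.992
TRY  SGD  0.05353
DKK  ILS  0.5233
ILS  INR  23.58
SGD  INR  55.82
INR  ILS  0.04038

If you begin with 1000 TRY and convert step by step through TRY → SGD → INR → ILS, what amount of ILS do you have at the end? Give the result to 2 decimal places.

1000 TRY × 0.05353 = 53.53 SGD
53.53 SGD × 55.82 = 2988.0446 INR
2988.0446 INR × 0.04038 = 120.657240948 ILS

120.66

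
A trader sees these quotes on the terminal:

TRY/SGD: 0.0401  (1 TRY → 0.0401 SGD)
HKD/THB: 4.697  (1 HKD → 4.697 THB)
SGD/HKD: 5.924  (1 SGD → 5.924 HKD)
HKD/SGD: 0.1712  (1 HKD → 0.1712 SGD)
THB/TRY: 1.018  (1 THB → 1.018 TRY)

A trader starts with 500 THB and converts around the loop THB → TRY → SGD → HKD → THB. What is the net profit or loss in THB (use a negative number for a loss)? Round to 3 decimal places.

67.934

500 THB × 1.018 = 509 TRY
509 TRY × 0.0401 = 20.4109 SGD
20.4109 SGD × 5.924 = 120.9141716 HKD
120.9141716 HKD × 4.697 = 567.9338640052 THB
Net change: 567.9338640052 − 500 = 67.9338640052 THB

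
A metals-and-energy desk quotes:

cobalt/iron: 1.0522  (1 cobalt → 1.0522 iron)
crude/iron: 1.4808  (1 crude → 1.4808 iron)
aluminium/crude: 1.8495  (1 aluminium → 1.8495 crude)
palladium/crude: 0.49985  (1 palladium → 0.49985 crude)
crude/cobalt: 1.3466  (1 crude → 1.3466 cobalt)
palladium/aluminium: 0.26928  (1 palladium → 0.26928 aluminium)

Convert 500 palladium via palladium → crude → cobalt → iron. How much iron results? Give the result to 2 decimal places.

500 palladium × 0.49985 = 249.925 crude
249.925 crude × 1.3466 = 336.549005 cobalt
336.549005 cobalt × 1.0522 = 354.116863061 iron

354.12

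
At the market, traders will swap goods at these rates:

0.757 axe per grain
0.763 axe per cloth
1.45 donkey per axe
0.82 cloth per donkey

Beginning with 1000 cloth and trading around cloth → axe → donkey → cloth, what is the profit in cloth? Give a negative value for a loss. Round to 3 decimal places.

1000 cloth × 0.763 = 763 axe
763 axe × 1.45 = 1106.35 donkey
1106.35 donkey × 0.82 = 907.207 cloth
Net change: 907.207 − 1000 = -92.793 cloth

-92.793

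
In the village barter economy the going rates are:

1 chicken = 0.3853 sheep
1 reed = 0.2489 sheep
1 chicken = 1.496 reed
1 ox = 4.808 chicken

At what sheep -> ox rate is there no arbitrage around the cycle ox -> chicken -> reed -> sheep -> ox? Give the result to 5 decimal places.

0.55857

Known legs of the cycle: 4.808 × 1.496 × 0.2489 = 1.7902799552
For no arbitrage the full-cycle product must be 1, so the missing rate is 1 / 1.7902799552 ≈ 0.5585719.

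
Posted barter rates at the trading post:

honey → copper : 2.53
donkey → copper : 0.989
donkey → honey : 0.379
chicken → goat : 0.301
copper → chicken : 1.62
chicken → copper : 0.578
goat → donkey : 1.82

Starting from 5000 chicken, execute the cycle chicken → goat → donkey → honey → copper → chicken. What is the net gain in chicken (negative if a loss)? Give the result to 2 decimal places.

-745.17

5000 chicken × 0.301 = 1505 goat
1505 goat × 1.82 = 2739.1 donkey
2739.1 donkey × 0.379 = 1038.1189 honey
1038.1189 honey × 2.53 = 2626.440817 copper
2626.440817 copper × 1.62 = 4254.83412354 chicken
Net change: 4254.83412354 − 5000 = -745.16587646 chicken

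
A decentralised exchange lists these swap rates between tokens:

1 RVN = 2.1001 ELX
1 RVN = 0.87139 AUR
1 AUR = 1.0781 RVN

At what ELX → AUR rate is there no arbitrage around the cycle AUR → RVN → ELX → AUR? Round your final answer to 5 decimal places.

Known legs of the cycle: 1.0781 × 2.1001 = 2.26411781
For no arbitrage the full-cycle product must be 1, so the missing rate is 1 / 2.26411781 ≈ 0.4416731.

0.44167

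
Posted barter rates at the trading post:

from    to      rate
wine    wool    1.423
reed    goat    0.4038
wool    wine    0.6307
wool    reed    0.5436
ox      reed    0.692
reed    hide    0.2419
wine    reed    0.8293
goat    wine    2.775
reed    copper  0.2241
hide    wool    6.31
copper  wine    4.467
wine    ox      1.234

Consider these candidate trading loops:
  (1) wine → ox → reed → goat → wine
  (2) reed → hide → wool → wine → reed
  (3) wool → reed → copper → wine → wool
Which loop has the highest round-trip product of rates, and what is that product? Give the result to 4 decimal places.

0.9569

(1) 1.234 × 0.692 × 0.4038 × 2.775 = 0.95686
(2) 0.2419 × 6.31 × 0.6307 × 0.8293 = 0.79836
(3) 0.5436 × 0.2241 × 4.467 × 1.423 = 0.77436
Highest is cycle (1) at 0.9569 (≤1, no arbitrage).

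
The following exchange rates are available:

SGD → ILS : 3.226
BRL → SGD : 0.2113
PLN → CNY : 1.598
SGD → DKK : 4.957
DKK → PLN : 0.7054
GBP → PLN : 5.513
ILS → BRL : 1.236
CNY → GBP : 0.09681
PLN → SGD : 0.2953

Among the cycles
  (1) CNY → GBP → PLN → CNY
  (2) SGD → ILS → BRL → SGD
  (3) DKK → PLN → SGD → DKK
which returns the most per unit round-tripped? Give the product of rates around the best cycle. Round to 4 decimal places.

(1) 0.09681 × 5.513 × 1.598 = 0.85287
(2) 3.226 × 1.236 × 0.2113 = 0.84252
(3) 0.7054 × 0.2953 × 4.957 = 1.03257
Highest is cycle (3) at 1.0326 (>1, arbitrage).

1.0326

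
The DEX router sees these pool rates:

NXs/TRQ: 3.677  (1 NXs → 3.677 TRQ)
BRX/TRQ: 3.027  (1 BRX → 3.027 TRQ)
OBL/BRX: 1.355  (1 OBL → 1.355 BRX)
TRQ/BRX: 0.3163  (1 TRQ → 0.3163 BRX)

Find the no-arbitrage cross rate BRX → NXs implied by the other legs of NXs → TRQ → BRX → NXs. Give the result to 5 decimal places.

0.85982

Known legs of the cycle: 3.677 × 0.3163 = 1.1630351
For no arbitrage the full-cycle product must be 1, so the missing rate is 1 / 1.1630351 ≈ 0.8598193.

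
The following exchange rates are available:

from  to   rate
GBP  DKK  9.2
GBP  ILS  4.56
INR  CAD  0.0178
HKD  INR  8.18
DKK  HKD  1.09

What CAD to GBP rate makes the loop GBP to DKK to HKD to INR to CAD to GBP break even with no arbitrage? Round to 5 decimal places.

Known legs of the cycle: 9.2 × 1.09 × 8.18 × 0.0178 = 1.460116912
For no arbitrage the full-cycle product must be 1, so the missing rate is 1 / 1.460116912 ≈ 0.6848767.

0.68488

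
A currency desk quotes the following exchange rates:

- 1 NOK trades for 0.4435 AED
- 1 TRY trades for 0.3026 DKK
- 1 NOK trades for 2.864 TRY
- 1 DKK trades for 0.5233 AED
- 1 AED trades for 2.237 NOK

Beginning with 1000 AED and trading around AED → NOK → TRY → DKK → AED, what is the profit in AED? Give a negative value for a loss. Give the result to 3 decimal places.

1000 AED × 2.237 = 2237 NOK
2237 NOK × 2.864 = 6406.768 TRY
6406.768 TRY × 0.3026 = 1938.6879968 DKK
1938.6879968 DKK × 0.5233 = 1014.51542872544 AED
Net change: 1014.51542872544 − 1000 = 14.51542872544 AED

14.515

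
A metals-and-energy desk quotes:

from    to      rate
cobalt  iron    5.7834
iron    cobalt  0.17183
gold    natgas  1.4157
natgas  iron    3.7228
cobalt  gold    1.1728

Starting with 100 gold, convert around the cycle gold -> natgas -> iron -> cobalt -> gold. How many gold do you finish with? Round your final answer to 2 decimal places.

106.21

100 gold × 1.4157 = 141.57 natgas
141.57 natgas × 3.7228 = 527.036796 iron
527.036796 iron × 0.17183 = 90.56073265668 cobalt
90.56073265668 cobalt × 1.1728 = 106.209627259754304 gold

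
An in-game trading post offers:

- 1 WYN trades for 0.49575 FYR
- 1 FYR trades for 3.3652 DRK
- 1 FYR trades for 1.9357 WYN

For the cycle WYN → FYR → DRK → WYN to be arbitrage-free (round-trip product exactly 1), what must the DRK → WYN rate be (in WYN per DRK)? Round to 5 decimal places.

0.59941

Known legs of the cycle: 0.49575 × 3.3652 = 1.6682979
For no arbitrage the full-cycle product must be 1, so the missing rate is 1 / 1.6682979 ≈ 0.5994133.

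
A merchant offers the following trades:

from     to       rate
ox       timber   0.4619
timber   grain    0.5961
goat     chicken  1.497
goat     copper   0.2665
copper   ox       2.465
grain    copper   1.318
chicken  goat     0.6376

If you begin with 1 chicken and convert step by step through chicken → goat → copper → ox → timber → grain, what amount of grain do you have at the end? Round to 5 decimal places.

1 chicken × 0.6376 = 0.6376 goat
0.6376 goat × 0.2665 = 0.1699204 copper
0.1699204 copper × 2.465 = 0.418853786 ox
0.418853786 ox × 0.4619 = 0.1934685637534 timber
0.1934685637534 timber × 0.5961 = 0.11532661085340174 grain

0.11533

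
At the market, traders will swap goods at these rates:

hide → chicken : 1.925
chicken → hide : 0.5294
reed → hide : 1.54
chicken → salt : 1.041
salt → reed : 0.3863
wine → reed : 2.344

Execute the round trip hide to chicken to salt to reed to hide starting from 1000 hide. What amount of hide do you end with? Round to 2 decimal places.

1192.14

1000 hide × 1.925 = 1925 chicken
1925 chicken × 1.041 = 2003.925 salt
2003.925 salt × 0.3863 = 774.1162275 reed
774.1162275 reed × 1.54 = 1192.13899035 hide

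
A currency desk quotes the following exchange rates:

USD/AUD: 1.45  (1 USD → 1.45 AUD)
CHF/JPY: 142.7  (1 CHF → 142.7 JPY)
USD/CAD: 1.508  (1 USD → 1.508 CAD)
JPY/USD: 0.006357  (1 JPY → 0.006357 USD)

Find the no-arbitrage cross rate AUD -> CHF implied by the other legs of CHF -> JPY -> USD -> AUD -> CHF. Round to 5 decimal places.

0.76025

Known legs of the cycle: 142.7 × 0.006357 × 1.45 = 1.315358655
For no arbitrage the full-cycle product must be 1, so the missing rate is 1 / 1.315358655 ≈ 0.7602489.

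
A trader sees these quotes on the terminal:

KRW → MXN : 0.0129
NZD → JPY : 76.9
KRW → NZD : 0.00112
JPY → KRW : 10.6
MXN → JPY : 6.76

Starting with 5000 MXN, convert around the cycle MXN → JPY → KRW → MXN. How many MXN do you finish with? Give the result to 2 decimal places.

5000 MXN × 6.76 = 33800 JPY
33800 JPY × 10.6 = 358280 KRW
358280 KRW × 0.0129 = 4621.812 MXN

4621.81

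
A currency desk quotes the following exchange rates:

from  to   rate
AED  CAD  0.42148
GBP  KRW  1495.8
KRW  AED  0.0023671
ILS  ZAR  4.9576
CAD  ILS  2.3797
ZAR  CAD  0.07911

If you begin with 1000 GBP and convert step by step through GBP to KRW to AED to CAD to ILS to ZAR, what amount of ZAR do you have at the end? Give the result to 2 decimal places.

1000 GBP × 1495.8 = 1495800 KRW
1495800 KRW × 0.0023671 = 3540.70818 AED
3540.70818 AED × 0.42148 = 1492.3376837064 CAD
1492.3376837064 CAD × 2.3797 = 3551.31598591612008 ILS
3551.31598591612008 ILS × 4.9576 = 17606.004131777756908608 ZAR

17606.00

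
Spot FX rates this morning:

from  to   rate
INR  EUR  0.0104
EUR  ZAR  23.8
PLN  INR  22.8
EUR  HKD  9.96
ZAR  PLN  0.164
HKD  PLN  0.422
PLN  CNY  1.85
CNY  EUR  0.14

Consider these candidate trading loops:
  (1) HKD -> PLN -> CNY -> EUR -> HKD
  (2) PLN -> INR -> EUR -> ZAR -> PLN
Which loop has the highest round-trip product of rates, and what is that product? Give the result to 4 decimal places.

(1) 0.422 × 1.85 × 0.14 × 9.96 = 1.08861
(2) 22.8 × 0.0104 × 23.8 × 0.164 = 0.92553
Highest is cycle (1) at 1.0886 (>1, arbitrage).

1.0886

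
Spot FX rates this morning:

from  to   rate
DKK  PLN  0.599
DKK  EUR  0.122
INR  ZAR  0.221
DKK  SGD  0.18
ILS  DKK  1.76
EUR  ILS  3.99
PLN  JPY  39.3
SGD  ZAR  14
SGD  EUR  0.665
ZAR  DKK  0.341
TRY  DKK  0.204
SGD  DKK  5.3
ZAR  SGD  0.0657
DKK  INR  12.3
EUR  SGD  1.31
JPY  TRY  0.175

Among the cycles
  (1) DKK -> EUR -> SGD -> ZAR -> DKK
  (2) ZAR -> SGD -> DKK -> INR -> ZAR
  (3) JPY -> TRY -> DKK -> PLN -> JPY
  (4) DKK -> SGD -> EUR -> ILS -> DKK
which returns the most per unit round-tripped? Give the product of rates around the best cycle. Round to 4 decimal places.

(1) 0.122 × 1.31 × 14 × 0.341 = 0.76298
(2) 0.0657 × 5.3 × 12.3 × 0.221 = 0.94654
(3) 0.175 × 0.204 × 0.599 × 39.3 = 0.84040
(4) 0.18 × 0.665 × 3.99 × 1.76 = 0.84058
Highest is cycle (2) at 0.9465 (≤1, no arbitrage).

0.9465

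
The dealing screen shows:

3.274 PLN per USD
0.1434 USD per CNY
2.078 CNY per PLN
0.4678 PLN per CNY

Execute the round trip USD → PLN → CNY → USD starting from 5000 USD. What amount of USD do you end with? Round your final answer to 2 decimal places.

5000 USD × 3.274 = 16370 PLN
16370 PLN × 2.078 = 34016.86 CNY
34016.86 CNY × 0.1434 = 4878.017724 USD

4878.02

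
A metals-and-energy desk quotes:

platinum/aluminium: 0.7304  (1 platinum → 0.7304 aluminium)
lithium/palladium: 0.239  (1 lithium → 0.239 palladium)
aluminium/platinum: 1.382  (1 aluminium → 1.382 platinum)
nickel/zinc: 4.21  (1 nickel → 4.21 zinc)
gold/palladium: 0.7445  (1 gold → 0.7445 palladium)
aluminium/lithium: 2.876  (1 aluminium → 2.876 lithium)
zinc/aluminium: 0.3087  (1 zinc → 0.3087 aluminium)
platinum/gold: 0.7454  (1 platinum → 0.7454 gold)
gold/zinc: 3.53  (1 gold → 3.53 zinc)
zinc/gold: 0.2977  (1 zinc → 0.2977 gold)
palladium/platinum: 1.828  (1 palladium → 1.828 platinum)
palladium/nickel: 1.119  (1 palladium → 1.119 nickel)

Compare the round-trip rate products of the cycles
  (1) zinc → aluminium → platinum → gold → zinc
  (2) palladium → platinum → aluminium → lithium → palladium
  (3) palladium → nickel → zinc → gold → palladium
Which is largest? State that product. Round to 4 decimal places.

1.1226

(1) 0.3087 × 1.382 × 0.7454 × 3.53 = 1.12256
(2) 1.828 × 0.7304 × 2.876 × 0.239 = 0.91775
(3) 1.119 × 4.21 × 0.2977 × 0.7445 = 1.04413
Highest is cycle (1) at 1.1226 (>1, arbitrage).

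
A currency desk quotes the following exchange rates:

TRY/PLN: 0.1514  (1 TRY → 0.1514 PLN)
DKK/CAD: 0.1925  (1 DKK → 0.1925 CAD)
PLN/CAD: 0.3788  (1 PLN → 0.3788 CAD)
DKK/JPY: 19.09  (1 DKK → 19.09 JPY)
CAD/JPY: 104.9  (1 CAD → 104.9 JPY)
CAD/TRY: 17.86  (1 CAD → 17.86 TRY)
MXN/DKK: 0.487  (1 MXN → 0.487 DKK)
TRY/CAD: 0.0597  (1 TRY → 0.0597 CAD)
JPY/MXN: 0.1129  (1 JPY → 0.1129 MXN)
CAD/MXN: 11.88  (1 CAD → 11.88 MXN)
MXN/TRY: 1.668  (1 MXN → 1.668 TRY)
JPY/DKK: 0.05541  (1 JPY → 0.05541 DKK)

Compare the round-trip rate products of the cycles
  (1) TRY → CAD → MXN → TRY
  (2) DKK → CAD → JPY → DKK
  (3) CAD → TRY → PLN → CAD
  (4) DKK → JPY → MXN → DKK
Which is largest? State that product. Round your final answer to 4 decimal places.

1.1830

(1) 0.0597 × 11.88 × 1.668 = 1.18301
(2) 0.1925 × 104.9 × 0.05541 = 1.11891
(3) 17.86 × 0.1514 × 0.3788 = 1.02428
(4) 19.09 × 0.1129 × 0.487 = 1.04961
Highest is cycle (1) at 1.1830 (>1, arbitrage).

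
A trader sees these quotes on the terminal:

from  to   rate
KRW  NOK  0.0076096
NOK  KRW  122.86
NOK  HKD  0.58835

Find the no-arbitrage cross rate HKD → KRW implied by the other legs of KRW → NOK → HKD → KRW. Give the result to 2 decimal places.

223.36

Known legs of the cycle: 0.0076096 × 0.58835 = 0.00447710816
For no arbitrage the full-cycle product must be 1, so the missing rate is 1 / 0.00447710816 ≈ 223.3585.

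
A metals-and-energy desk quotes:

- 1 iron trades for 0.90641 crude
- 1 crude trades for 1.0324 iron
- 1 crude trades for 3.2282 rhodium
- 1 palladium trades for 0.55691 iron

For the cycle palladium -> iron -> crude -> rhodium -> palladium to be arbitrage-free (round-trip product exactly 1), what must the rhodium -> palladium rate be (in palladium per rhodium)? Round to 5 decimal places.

Known legs of the cycle: 0.55691 × 0.90641 × 3.2282 = 1.62955918188542
For no arbitrage the full-cycle product must be 1, so the missing rate is 1 / 1.62955918188542 ≈ 0.6136629.

0.61366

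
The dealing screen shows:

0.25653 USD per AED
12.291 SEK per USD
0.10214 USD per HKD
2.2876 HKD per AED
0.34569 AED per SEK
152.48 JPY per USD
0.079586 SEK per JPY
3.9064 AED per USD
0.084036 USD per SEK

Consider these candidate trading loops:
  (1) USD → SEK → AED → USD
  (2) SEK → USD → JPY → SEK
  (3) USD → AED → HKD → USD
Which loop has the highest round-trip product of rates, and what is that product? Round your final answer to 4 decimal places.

(1) 12.291 × 0.34569 × 0.25653 = 1.08996
(2) 0.084036 × 152.48 × 0.079586 = 1.01980
(3) 3.9064 × 2.2876 × 0.10214 = 0.91275
Highest is cycle (1) at 1.0900 (>1, arbitrage).

1.0900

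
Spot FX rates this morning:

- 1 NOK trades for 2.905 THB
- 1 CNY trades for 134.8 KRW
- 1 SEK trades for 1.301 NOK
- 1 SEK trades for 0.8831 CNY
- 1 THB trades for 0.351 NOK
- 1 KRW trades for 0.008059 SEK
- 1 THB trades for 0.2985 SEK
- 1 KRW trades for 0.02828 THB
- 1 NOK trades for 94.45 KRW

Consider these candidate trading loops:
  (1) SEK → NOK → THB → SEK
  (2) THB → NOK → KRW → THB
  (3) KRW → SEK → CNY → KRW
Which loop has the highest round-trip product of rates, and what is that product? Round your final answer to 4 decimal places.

(1) 1.301 × 2.905 × 0.2985 = 1.12815
(2) 0.351 × 94.45 × 0.02828 = 0.93754
(3) 0.008059 × 0.8831 × 134.8 = 0.95936
Highest is cycle (1) at 1.1282 (>1, arbitrage).

1.1282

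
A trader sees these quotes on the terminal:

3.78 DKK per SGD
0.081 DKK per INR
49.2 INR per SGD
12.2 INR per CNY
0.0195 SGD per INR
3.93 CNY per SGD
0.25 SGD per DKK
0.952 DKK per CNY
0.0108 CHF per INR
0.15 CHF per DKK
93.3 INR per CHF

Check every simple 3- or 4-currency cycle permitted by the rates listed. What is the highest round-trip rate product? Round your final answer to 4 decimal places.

1.1336

DKK→CHF→INR→DKK: 0.15 × 93.3 × 0.081 = 1.13360
DKK→CHF→INR→SGD→DKK: 0.15 × 93.3 × 0.0195 × 3.78 = 1.03157
DKK→SGD→INR→DKK: 0.25 × 49.2 × 0.081 = 0.99630
DKK→SGD→CNY→INR→DKK: 0.25 × 3.93 × 12.2 × 0.081 = 0.97091
DKK→SGD→CNY→DKK: 0.25 × 3.93 × 0.952 = 0.93534
INR→SGD→CNY→INR: 0.0195 × 3.93 × 12.2 = 0.93495
Maximum is DKK→CHF→INR→DKK at 1.1336; arbitrage exists.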